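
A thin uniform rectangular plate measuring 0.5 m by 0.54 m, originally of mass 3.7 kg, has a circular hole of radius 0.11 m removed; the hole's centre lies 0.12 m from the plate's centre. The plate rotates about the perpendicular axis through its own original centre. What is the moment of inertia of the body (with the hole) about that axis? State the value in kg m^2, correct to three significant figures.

Unpierced body about its centre: I₀ = (1/12)M(a²+b²) = (1/12)(3.7)[(0.5)² + (0.54)²] = 0.16699 kg m^2.
The removed disk has mass m = M·πr²/(ab) = (3.7)·π(0.11)²/(0.5·0.54) = 0.52092 kg (same uniform areal density).
Its moment of inertia about the rotation axis (parallel-axis theorem): I_hole = (1/2)mr² + md² = (1/2)(0.52092)(0.11)² + (0.52092)(0.12)² = 0.010653 kg m^2.
Treating the hole as negative mass, I = I₀ − I_hole = 0.16699 − 0.010653 = 0.15634 kg m^2.

0.156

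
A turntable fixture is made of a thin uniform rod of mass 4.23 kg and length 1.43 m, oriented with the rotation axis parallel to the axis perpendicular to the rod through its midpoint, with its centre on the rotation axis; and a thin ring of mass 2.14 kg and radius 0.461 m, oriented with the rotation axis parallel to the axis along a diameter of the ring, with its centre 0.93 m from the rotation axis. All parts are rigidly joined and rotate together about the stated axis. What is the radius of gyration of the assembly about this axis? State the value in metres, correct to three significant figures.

Thin rod: I_cm = (1/12)ML² = (1/12)(4.23)(1.43)² = 0.72083 kg·m²; axis through the centre, so I = 0.72083 kg·m².
Thin ring: I_cm = (1/2)MR² = (1/2)(2.14)(0.461)² = 0.2274 kg·m²; centre at d = 0.93 m, so the parallel axis theorem gives I = 0.2274 + (2.14)(0.93)² = 2.0783 kg·m².
Total I = 2.7991 kg·m²; total mass M = 6.37 kg.
k = √(I/M) = √(2.7991/6.37) = 0.66289 m.

0.663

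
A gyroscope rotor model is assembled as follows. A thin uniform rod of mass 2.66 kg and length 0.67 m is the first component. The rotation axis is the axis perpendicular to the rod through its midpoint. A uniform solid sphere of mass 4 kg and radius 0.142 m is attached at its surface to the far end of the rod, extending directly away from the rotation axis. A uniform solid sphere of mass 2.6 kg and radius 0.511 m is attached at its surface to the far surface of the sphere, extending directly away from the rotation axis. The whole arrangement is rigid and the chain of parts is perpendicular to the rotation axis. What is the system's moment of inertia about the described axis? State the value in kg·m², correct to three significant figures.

Thin rod: I_cm = (1/12)ML² = (1/12)(2.66)(0.67)² = 0.099506 kg·m²; axis through the centre, so I = 0.099506 kg·m².
Solid sphere: I_cm = (2/5)MR² = (2/5)(4)(0.142)² = 0.032262 kg·m²; centre at d = 0.335 + 0.142 = 0.477 m, so the parallel axis theorem gives I = 0.032262 + (4)(0.477)² = 0.94238 kg·m².
Solid sphere: I_cm = (2/5)MR² = (2/5)(2.6)(0.511)² = 0.27157 kg·m²; centre at d = 0.335 + 0.142 + 0.142 + 0.511 = 1.13 m, so the parallel axis theorem gives I = 0.27157 + (2.6)(1.13)² = 3.5915 kg·m².
Total I = 0.099506 + 0.94238 + 3.5915 = 4.6334 kg·m².

4.63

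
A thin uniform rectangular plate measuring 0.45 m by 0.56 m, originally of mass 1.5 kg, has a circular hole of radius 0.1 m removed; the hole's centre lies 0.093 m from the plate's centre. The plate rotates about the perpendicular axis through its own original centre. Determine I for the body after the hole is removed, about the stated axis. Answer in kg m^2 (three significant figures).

0.0620

Unpierced body about its centre: I₀ = (1/12)M(a²+b²) = (1/12)(1.5)[(0.45)² + (0.56)²] = 0.064513 kg m^2.
The removed disk has mass m = M·πr²/(ab) = (1.5)·π(0.1)²/(0.45·0.56) = 0.187 kg (same uniform areal density).
Its moment of inertia about the rotation axis (parallel-axis theorem): I_hole = (1/2)mr² + md² = (1/2)(0.187)(0.1)² + (0.187)(0.093)² = 0.0025524 kg m^2.
Treating the hole as negative mass, I = I₀ − I_hole = 0.064513 − 0.0025524 = 0.06196 kg m^2.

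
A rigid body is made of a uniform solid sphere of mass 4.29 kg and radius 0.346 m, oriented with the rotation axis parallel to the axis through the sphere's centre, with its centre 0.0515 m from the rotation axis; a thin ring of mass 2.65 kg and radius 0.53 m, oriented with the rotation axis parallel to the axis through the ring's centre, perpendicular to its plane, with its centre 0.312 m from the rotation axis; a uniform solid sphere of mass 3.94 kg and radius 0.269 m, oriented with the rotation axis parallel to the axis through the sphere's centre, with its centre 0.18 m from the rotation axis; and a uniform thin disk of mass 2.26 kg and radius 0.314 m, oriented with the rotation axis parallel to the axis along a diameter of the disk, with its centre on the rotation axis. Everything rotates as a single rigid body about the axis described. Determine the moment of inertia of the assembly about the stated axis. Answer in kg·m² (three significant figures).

1.52

Solid sphere: I_cm = (2/5)MR² = (2/5)(4.29)(0.346)² = 0.20543 kg·m²; centre at d = 0.0515 m, so I = I_cm + Md² gives I = 0.20543 + (4.29)(0.0515)² = 0.21681 kg·m².
Thin ring: I_cm = MR² = (2.65)(0.53)² = 0.74439 kg·m²; centre at d = 0.312 m, so I = I_cm + Md² gives I = 0.74439 + (2.65)(0.312)² = 1.0023 kg·m².
Solid sphere: I_cm = (2/5)MR² = (2/5)(3.94)(0.269)² = 0.11404 kg·m²; centre at d = 0.18 m, so I = I_cm + Md² gives I = 0.11404 + (3.94)(0.18)² = 0.2417 kg·m².
Thin disk: I_cm = (1/4)MR² = (1/4)(2.26)(0.314)² = 0.055707 kg·m²; axis through the centre, so I = 0.055707 kg·m².
Total I = 0.21681 + 1.0023 + 0.2417 + 0.055707 = 1.5166 kg·m².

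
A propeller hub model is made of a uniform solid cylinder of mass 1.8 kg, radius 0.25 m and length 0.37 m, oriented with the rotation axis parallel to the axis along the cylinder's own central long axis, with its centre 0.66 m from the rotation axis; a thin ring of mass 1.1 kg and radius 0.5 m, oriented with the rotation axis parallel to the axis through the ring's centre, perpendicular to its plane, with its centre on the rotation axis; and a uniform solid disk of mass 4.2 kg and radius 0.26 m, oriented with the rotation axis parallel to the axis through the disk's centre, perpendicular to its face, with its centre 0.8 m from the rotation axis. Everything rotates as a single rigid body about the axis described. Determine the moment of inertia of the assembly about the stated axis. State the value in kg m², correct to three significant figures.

3.95

Solid cylinder: I_cm = (1/2)MR² = (1/2)(1.8)(0.25)² = 0.05625 kg m²; centre at d = 0.66 m, so the parallel axis theorem gives I = 0.05625 + (1.8)(0.66)² = 0.84033 kg m².
Thin ring: I_cm = MR² = (1.1)(0.5)² = 0.275 kg m²; axis through the centre, so I = 0.275 kg m².
Solid disk: I_cm = (1/2)MR² = (1/2)(4.2)(0.26)² = 0.14196 kg m²; centre at d = 0.8 m, so the parallel axis theorem gives I = 0.14196 + (4.2)(0.8)² = 2.83 kg m².
Total I = 0.84033 + 0.275 + 2.83 = 3.9453 kg m².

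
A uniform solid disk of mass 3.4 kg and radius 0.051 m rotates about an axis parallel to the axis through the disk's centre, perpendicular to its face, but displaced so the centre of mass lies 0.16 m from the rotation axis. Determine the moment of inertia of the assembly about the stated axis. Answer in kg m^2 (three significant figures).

0.0915

I_cm = (1/2)MR² = (1/2)(3.4)(0.051)² = 0.0044217 kg m^2; centre at d = 0.16 m, so the parallel axis theorem gives I = 0.0044217 + (3.4)(0.16)² = 0.091462 kg m^2.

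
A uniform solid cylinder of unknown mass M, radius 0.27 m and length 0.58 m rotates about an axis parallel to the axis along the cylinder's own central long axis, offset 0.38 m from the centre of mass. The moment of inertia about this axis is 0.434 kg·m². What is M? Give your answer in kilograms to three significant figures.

2.40

I = I_cm + Md² = (1/2)MR² + Md² = M·[0.5·(0.27)² + (0.38)²] = M·0.18085.
So M = 0.434 / 0.18085 = 2.3998 kg.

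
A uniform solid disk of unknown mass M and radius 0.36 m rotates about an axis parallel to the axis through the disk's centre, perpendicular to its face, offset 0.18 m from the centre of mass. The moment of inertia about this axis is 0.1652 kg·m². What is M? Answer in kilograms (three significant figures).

I = I_cm + Md² = (1/2)MR² + Md² = M·[0.5·(0.36)² + (0.18)²] = M·0.0972.
So M = 0.1652 / 0.0972 = 1.6996 kg.

1.70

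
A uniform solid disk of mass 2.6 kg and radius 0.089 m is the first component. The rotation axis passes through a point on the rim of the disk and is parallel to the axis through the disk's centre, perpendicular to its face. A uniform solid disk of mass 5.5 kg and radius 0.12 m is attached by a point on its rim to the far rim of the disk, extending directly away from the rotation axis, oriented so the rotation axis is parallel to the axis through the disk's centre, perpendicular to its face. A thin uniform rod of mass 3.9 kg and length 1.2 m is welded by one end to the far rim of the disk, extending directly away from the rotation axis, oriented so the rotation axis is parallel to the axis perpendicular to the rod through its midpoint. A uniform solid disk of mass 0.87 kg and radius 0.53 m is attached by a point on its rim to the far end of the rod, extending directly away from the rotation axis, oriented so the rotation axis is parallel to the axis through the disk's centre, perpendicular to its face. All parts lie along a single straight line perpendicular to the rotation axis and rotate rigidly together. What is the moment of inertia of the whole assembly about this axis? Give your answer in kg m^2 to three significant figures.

Solid disk: I_cm = (1/2)MR² = (1/2)(2.6)(0.089)² = 0.010297 kg m^2; centre at d = 0.089 m, so I = I_cm + Md² gives I = 0.010297 + (2.6)(0.089)² = 0.030892 kg m^2.
Solid disk: I_cm = (1/2)MR² = (1/2)(5.5)(0.12)² = 0.0396 kg m^2; centre at d = 0.089 + 0.089 + 0.12 = 0.298 m, so I = I_cm + Md² gives I = 0.0396 + (5.5)(0.298)² = 0.52802 kg m^2.
Thin rod: I_cm = (1/12)ML² = (1/12)(3.9)(1.2)² = 0.468 kg m^2; centre at d = 0.089 + 0.089 + 0.12 + 0.12 + 0.6 = 1.018 m, so I = I_cm + Md² gives I = 0.468 + (3.9)(1.018)² = 4.5097 kg m^2.
Solid disk: I_cm = (1/2)MR² = (1/2)(0.87)(0.53)² = 0.12219 kg m^2; centre at d = 0.089 + 0.089 + 0.12 + 0.12 + 0.6 + 0.6 + 0.53 = 2.148 m, so I = I_cm + Md² gives I = 0.12219 + (0.87)(2.148)² = 4.1363 kg m^2.
Total I = 0.030892 + 0.52802 + 4.5097 + 4.1363 = 9.2049 kg m^2.

9.20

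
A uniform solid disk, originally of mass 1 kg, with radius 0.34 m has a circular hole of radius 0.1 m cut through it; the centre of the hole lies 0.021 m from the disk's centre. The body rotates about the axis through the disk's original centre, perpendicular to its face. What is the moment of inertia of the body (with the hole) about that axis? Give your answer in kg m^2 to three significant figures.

0.0573

Unpierced body about its centre: I₀ = (1/2)MR² = (1/2)(1)(0.34)² = 0.0578 kg m^2.
The removed disk has mass m = M·(r/R)² = (1)(0.1/0.34)² = 0.086505 kg (same uniform areal density).
Its moment of inertia about the rotation axis (parallel-axis theorem): I_hole = (1/2)mr² + md² = (1/2)(0.086505)(0.1)² + (0.086505)(0.021)² = 0.00047067 kg m^2.
Treating the hole as negative mass, I = I₀ − I_hole = 0.0578 − 0.00047067 = 0.057329 kg m^2.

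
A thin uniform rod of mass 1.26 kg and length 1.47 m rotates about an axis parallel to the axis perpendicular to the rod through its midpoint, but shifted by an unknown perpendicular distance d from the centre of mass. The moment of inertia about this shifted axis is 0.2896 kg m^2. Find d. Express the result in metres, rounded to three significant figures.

About the centre-of-mass axis, I_cm = (1/12)ML² = (1/12)(1.26)(1.47)² = 0.22689 kg m^2.
Parallel axis theorem: I = I_cm + Md², so Md² = 0.2896 − 0.22689 = 0.062706 kg m^2.
d = √(0.062706 / 1.26) = 0.22308 m.

0.223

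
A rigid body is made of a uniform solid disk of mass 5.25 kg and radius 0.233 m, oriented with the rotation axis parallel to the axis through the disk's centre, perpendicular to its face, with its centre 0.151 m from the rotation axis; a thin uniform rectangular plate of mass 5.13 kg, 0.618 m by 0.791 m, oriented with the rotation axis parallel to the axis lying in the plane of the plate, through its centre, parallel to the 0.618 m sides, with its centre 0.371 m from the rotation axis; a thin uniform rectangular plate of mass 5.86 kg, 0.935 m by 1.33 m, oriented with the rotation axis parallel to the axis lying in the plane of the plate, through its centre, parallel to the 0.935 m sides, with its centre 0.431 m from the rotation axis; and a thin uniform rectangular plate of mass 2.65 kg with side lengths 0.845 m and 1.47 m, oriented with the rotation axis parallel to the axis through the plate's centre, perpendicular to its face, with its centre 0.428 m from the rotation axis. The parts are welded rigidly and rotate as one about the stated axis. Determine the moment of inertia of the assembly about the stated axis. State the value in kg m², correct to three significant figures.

Solid disk: I_cm = (1/2)MR² = (1/2)(5.25)(0.233)² = 0.14251 kg m²; centre at d = 0.151 m, so I = I_cm + Md² gives I = 0.14251 + (5.25)(0.151)² = 0.26221 kg m².
Rectangular plate: I_cm = (1/12)Mb² = (1/12)(5.13)(0.791)² = 0.26748 kg m²; centre at d = 0.371 m, so I = I_cm + Md² gives I = 0.26748 + (5.13)(0.371)² = 0.97358 kg m².
Rectangular plate: I_cm = (1/12)Mb² = (1/12)(5.86)(1.33)² = 0.86381 kg m²; centre at d = 0.431 m, so I = I_cm + Md² gives I = 0.86381 + (5.86)(0.431)² = 1.9524 kg m².
Rectangular plate: I_cm = (1/12)M(a²+b²) = (1/12)(2.65)[(0.845)² + (1.47)²] = 0.63488 kg m²; centre at d = 0.428 m, so I = I_cm + Md² gives I = 0.63488 + (2.65)(0.428)² = 1.1203 kg m².
Total I = 0.26221 + 0.97358 + 1.9524 + 1.1203 = 4.3085 kg m².

4.31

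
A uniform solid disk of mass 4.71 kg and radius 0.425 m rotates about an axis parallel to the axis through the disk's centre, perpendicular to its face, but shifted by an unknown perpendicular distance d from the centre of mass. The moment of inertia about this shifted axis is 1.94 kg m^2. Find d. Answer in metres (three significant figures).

0.567

About the centre-of-mass axis, I_cm = (1/2)MR² = (1/2)(4.71)(0.425)² = 0.42537 kg m^2.
Parallel axis theorem: I = I_cm + Md², so Md² = 1.94 − 0.42537 = 1.5146 kg m^2.
d = √(1.5146 / 4.71) = 0.56708 m.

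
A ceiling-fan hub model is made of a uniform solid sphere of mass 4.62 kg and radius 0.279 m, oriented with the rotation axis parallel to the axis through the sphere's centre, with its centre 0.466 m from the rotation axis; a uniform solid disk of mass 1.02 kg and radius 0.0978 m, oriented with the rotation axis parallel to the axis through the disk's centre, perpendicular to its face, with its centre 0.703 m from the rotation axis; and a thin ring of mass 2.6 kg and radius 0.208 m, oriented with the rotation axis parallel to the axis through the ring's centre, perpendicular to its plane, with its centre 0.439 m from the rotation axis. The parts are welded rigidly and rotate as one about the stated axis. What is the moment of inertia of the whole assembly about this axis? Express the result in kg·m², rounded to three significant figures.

2.27

Solid sphere: I_cm = (2/5)MR² = (2/5)(4.62)(0.279)² = 0.14385 kg·m²; centre at d = 0.466 m, so the parallel axis theorem gives I = 0.14385 + (4.62)(0.466)² = 1.1471 kg·m².
Solid disk: I_cm = (1/2)MR² = (1/2)(1.02)(0.0978)² = 0.0048781 kg·m²; centre at d = 0.703 m, so the parallel axis theorem gives I = 0.0048781 + (1.02)(0.703)² = 0.50897 kg·m².
Thin ring: I_cm = MR² = (2.6)(0.208)² = 0.11249 kg·m²; centre at d = 0.439 m, so the parallel axis theorem gives I = 0.11249 + (2.6)(0.439)² = 0.61356 kg·m².
Total I = 1.1471 + 0.50897 + 0.61356 = 2.2696 kg·m².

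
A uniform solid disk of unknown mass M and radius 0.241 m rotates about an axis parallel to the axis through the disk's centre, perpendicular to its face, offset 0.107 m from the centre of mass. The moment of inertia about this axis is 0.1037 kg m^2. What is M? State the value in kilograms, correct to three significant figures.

I = I_cm + Md² = (1/2)MR² + Md² = M·[0.5·(0.241)² + (0.107)²] = M·0.040489.
So M = 0.1037 / 0.040489 = 2.5612 kg.

2.56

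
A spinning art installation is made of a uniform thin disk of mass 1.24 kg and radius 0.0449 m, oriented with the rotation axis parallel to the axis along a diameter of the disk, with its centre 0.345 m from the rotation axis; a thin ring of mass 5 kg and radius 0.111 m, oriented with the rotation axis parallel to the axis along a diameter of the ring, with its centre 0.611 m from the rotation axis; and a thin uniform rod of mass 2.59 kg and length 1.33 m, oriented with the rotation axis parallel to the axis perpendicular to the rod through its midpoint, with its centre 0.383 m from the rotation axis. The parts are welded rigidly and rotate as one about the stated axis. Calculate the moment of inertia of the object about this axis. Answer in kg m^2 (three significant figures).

Thin disk: I_cm = (1/4)MR² = (1/4)(1.24)(0.0449)² = 0.00062496 kg m^2; centre at d = 0.345 m, so the parallel axis theorem gives I = 0.00062496 + (1.24)(0.345)² = 0.14822 kg m^2.
Thin ring: I_cm = (1/2)MR² = (1/2)(5)(0.111)² = 0.030803 kg m^2; centre at d = 0.611 m, so the parallel axis theorem gives I = 0.030803 + (5)(0.611)² = 1.8974 kg m^2.
Thin rod: I_cm = (1/12)ML² = (1/12)(2.59)(1.33)² = 0.38179 kg m^2; centre at d = 0.383 m, so the parallel axis theorem gives I = 0.38179 + (2.59)(0.383)² = 0.76171 kg m^2.
Total I = 0.14822 + 1.8974 + 0.76171 = 2.8073 kg m^2.

2.81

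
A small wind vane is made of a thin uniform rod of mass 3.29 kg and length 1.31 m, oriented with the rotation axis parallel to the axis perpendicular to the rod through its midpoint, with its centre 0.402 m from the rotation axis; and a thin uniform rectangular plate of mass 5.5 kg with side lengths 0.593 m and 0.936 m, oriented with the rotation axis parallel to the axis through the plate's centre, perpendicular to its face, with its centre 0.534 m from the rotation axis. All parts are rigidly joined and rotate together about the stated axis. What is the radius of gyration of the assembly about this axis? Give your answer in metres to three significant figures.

Thin rod: I_cm = (1/12)ML² = (1/12)(3.29)(1.31)² = 0.4705 kg m^2; centre at d = 0.402 m, so I = I_cm + Md² gives I = 0.4705 + (3.29)(0.402)² = 1.0022 kg m^2.
Rectangular plate: I_cm = (1/12)M(a²+b²) = (1/12)(5.5)[(0.593)² + (0.936)²] = 0.56272 kg m^2; centre at d = 0.534 m, so I = I_cm + Md² gives I = 0.56272 + (5.5)(0.534)² = 2.1311 kg m^2.
Total I = 3.1332 kg m^2; total mass M = 8.79 kg.
k = √(I/M) = √(3.1332/8.79) = 0.59704 m.

0.597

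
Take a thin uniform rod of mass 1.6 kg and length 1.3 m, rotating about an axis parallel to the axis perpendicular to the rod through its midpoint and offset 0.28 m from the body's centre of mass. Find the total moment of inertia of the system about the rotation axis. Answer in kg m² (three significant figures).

0.351

I_cm = (1/12)ML² = (1/12)(1.6)(1.3)² = 0.22533 kg m²; centre at d = 0.28 m, so I = I_cm + Md² gives I = 0.22533 + (1.6)(0.28)² = 0.35077 kg m².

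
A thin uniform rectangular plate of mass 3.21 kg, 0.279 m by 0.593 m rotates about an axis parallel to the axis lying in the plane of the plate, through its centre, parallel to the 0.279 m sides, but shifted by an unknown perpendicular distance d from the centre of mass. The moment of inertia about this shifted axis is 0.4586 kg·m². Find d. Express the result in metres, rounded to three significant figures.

0.337

About the centre-of-mass axis, I_cm = (1/12)Mb² = (1/12)(3.21)(0.593)² = 0.094066 kg·m².
Parallel axis theorem: I = I_cm + Md², so Md² = 0.4586 − 0.094066 = 0.36453 kg·m².
d = √(0.36453 / 3.21) = 0.33699 m.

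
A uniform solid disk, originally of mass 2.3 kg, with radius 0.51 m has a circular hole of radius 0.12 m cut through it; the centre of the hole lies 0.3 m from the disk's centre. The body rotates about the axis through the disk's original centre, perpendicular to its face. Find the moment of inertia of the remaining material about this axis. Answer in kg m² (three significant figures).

0.287

Unpierced body about its centre: I₀ = (1/2)MR² = (1/2)(2.3)(0.51)² = 0.29911 kg m².
The removed disk has mass m = M·(r/R)² = (2.3)(0.12/0.51)² = 0.12734 kg (same uniform areal density).
Its moment of inertia about the rotation axis (parallel-axis theorem): I_hole = (1/2)mr² + md² = (1/2)(0.12734)(0.12)² + (0.12734)(0.3)² = 0.012377 kg m².
Treating the hole as negative mass, I = I₀ − I_hole = 0.29911 − 0.012377 = 0.28674 kg m².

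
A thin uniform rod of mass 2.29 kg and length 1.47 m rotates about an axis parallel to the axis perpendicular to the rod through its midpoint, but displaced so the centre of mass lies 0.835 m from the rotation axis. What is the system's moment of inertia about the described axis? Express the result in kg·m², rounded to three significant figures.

I_cm = (1/12)ML² = (1/12)(2.29)(1.47)² = 0.41237 kg·m²; centre at d = 0.835 m, so the parallel axis theorem gives I = 0.41237 + (2.29)(0.835)² = 2.009 kg·m².

2.01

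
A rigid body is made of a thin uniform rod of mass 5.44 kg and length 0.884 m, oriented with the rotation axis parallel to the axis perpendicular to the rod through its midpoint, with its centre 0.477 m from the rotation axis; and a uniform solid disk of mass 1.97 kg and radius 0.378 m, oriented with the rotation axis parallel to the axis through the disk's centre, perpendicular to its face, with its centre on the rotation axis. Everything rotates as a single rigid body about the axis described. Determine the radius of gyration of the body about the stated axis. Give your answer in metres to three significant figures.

Thin rod: I_cm = (1/12)ML² = (1/12)(5.44)(0.884)² = 0.35426 kg m²; centre at d = 0.477 m, so the parallel axis theorem gives I = 0.35426 + (5.44)(0.477)² = 1.592 kg m².
Solid disk: I_cm = (1/2)MR² = (1/2)(1.97)(0.378)² = 0.14074 kg m²; axis through the centre, so I = 0.14074 kg m².
Total I = 1.7328 kg m²; total mass M = 7.41 kg.
k = √(I/M) = √(1.7328/7.41) = 0.48357 m.

0.484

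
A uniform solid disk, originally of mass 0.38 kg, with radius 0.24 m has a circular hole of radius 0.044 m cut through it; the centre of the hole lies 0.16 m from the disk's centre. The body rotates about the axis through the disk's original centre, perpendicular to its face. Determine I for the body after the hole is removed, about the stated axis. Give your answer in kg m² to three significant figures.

0.0106

Unpierced body about its centre: I₀ = (1/2)MR² = (1/2)(0.38)(0.24)² = 0.010944 kg m².
The removed disk has mass m = M·(r/R)² = (0.38)(0.044/0.24)² = 0.012772 kg (same uniform areal density).
Its moment of inertia about the rotation axis (parallel-axis theorem): I_hole = (1/2)mr² + md² = (1/2)(0.012772)(0.044)² + (0.012772)(0.16)² = 0.00033933 kg m².
Treating the hole as negative mass, I = I₀ − I_hole = 0.010944 − 0.00033933 = 0.010605 kg m².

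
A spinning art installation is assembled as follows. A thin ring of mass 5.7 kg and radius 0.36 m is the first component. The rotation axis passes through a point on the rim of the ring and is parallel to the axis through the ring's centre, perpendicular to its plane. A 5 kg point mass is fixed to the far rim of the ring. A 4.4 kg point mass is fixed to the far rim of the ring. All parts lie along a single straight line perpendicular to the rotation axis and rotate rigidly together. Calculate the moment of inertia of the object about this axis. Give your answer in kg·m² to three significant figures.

6.35

Thin ring: I_cm = MR² = (5.7)(0.36)² = 0.73872 kg·m²; centre at d = 0.36 m, so the parallel axis theorem gives I = 0.73872 + (5.7)(0.36)² = 1.4774 kg·m².
Point mass: I_cm = 0; centre at d = 0.36 + 0.36 = 0.72 m, so the parallel axis theorem gives I = 0 + (5)(0.72)² = 2.592 kg·m².
Point mass: I_cm = 0; centre at d = 0.36 + 0.36 = 0.72 m, so the parallel axis theorem gives I = 0 + (4.4)(0.72)² = 2.281 kg·m².
Total I = 1.4774 + 2.592 + 2.281 = 6.3504 kg·m².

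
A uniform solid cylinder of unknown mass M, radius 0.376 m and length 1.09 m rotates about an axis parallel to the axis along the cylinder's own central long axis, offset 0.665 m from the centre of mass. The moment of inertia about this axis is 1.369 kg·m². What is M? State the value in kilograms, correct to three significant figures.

I = I_cm + Md² = (1/2)MR² + Md² = M·[0.5·(0.376)² + (0.665)²] = M·0.51291.
So M = 1.369 / 0.51291 = 2.6691 kg.

2.67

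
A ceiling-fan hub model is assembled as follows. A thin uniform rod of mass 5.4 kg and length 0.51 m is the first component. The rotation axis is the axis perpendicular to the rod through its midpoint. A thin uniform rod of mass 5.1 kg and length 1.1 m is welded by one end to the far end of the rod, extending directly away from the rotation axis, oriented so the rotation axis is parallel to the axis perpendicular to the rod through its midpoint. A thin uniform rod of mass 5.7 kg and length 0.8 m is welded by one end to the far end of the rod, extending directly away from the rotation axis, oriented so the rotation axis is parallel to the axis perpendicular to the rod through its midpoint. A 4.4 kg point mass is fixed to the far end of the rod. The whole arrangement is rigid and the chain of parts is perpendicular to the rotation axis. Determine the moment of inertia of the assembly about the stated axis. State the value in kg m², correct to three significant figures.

Thin rod: I_cm = (1/12)ML² = (1/12)(5.4)(0.51)² = 0.11704 kg m²; axis through the centre, so I = 0.11704 kg m².
Thin rod: I_cm = (1/12)ML² = (1/12)(5.1)(1.1)² = 0.51425 kg m²; centre at d = 0.255 + 0.55 = 0.805 m, so the parallel axis theorem gives I = 0.51425 + (5.1)(0.805)² = 3.8192 kg m².
Thin rod: I_cm = (1/12)ML² = (1/12)(5.7)(0.8)² = 0.304 kg m²; centre at d = 0.255 + 0.55 + 0.55 + 0.4 = 1.755 m, so the parallel axis theorem gives I = 0.304 + (5.7)(1.755)² = 17.86 kg m².
Point mass: I_cm = 0; centre at d = 0.255 + 0.55 + 0.55 + 0.4 + 0.4 = 2.155 m, so the parallel axis theorem gives I = 0 + (4.4)(2.155)² = 20.434 kg m².
Total I = 0.11704 + 3.8192 + 17.86 + 20.434 = 42.23 kg m².

42.2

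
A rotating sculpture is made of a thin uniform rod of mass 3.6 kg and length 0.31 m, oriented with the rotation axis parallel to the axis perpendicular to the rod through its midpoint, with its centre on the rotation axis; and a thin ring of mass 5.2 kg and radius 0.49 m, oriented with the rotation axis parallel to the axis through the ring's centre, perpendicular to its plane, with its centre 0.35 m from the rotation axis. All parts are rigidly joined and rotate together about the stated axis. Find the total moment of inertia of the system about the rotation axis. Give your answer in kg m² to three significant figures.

Thin rod: I_cm = (1/12)ML² = (1/12)(3.6)(0.31)² = 0.02883 kg m²; axis through the centre, so I = 0.02883 kg m².
Thin ring: I_cm = MR² = (5.2)(0.49)² = 1.2485 kg m²; centre at d = 0.35 m, so the parallel axis theorem gives I = 1.2485 + (5.2)(0.35)² = 1.8855 kg m².
Total I = 0.02883 + 1.8855 = 1.9143 kg m².

1.91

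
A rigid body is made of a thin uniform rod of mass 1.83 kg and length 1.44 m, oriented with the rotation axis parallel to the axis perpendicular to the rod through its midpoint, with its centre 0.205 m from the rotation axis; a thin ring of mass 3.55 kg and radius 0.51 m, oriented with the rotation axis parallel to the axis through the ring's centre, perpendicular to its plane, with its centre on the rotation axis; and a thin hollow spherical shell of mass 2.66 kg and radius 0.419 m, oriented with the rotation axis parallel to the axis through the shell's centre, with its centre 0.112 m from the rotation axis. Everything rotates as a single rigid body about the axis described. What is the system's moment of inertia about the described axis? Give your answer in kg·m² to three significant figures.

Thin rod: I_cm = (1/12)ML² = (1/12)(1.83)(1.44)² = 0.31622 kg·m²; centre at d = 0.205 m, so the parallel axis theorem gives I = 0.31622 + (1.83)(0.205)² = 0.39313 kg·m².
Thin ring: I_cm = MR² = (3.55)(0.51)² = 0.92335 kg·m²; axis through the centre, so I = 0.92335 kg·m².
Spherical shell: I_cm = (2/3)MR² = (2/3)(2.66)(0.419)² = 0.31133 kg·m²; centre at d = 0.112 m, so the parallel axis theorem gives I = 0.31133 + (2.66)(0.112)² = 0.3447 kg·m².
Total I = 0.39313 + 0.92335 + 0.3447 = 1.6612 kg·m².

1.66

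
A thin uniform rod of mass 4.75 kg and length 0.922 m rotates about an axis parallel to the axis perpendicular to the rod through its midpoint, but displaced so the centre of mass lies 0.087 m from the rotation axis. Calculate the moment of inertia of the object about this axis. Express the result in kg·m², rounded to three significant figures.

I_cm = (1/12)ML² = (1/12)(4.75)(0.922)² = 0.33649 kg·m²; centre at d = 0.087 m, so the parallel axis theorem gives I = 0.33649 + (4.75)(0.087)² = 0.37244 kg·m².

0.372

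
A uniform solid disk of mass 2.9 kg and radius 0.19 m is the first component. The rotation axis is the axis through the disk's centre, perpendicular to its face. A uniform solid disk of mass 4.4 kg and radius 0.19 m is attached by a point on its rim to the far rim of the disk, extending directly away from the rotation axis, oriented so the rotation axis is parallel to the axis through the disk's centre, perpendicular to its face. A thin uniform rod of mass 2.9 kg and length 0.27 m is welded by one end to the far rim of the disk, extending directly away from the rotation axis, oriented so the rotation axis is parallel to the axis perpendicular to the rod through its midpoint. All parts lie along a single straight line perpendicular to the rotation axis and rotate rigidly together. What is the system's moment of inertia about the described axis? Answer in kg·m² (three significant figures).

2.23

Solid disk: I_cm = (1/2)MR² = (1/2)(2.9)(0.19)² = 0.052345 kg·m²; axis through the centre, so I = 0.052345 kg·m².
Solid disk: I_cm = (1/2)MR² = (1/2)(4.4)(0.19)² = 0.07942 kg·m²; centre at d = 0.19 + 0.19 = 0.38 m, so I = I_cm + Md² gives I = 0.07942 + (4.4)(0.38)² = 0.71478 kg·m².
Thin rod: I_cm = (1/12)ML² = (1/12)(2.9)(0.27)² = 0.017618 kg·m²; centre at d = 0.19 + 0.19 + 0.19 + 0.135 = 0.705 m, so I = I_cm + Md² gives I = 0.017618 + (2.9)(0.705)² = 1.459 kg·m².
Total I = 0.052345 + 0.71478 + 1.459 = 2.2261 kg·m².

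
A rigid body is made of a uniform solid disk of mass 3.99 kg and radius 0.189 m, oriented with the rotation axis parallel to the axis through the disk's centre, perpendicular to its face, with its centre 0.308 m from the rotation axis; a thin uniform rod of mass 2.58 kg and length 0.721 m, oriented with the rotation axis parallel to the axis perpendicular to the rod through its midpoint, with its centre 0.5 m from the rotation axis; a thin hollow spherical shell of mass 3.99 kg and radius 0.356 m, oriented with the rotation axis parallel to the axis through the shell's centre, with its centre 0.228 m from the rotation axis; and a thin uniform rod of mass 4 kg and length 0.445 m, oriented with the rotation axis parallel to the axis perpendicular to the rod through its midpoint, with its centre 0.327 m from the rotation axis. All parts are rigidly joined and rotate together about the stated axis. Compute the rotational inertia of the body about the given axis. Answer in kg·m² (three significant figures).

2.24

Solid disk: I_cm = (1/2)MR² = (1/2)(3.99)(0.189)² = 0.071263 kg·m²; centre at d = 0.308 m, so the parallel axis theorem gives I = 0.071263 + (3.99)(0.308)² = 0.44977 kg·m².
Thin rod: I_cm = (1/12)ML² = (1/12)(2.58)(0.721)² = 0.11177 kg·m²; centre at d = 0.5 m, so the parallel axis theorem gives I = 0.11177 + (2.58)(0.5)² = 0.75677 kg·m².
Spherical shell: I_cm = (2/3)MR² = (2/3)(3.99)(0.356)² = 0.33712 kg·m²; centre at d = 0.228 m, so the parallel axis theorem gives I = 0.33712 + (3.99)(0.228)² = 0.54453 kg·m².
Thin rod: I_cm = (1/12)ML² = (1/12)(4)(0.445)² = 0.066008 kg·m²; centre at d = 0.327 m, so the parallel axis theorem gives I = 0.066008 + (4)(0.327)² = 0.49372 kg·m².
Total I = 0.44977 + 0.75677 + 0.54453 + 0.49372 = 2.2448 kg·m².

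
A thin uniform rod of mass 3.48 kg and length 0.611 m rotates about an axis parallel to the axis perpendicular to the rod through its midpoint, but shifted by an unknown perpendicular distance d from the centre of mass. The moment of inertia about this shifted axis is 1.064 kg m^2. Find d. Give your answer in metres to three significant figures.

About the centre-of-mass axis, I_cm = (1/12)ML² = (1/12)(3.48)(0.611)² = 0.10826 kg m^2.
Parallel axis theorem: I = I_cm + Md², so Md² = 1.064 − 0.10826 = 0.95574 kg m^2.
d = √(0.95574 / 3.48) = 0.52406 m.

0.524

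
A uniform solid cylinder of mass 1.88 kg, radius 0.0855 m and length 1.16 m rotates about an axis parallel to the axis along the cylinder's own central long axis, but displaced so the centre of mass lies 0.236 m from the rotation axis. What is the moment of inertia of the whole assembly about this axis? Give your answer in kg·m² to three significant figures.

I_cm = (1/2)MR² = (1/2)(1.88)(0.0855)² = 0.0068716 kg·m²; centre at d = 0.236 m, so the parallel axis theorem gives I = 0.0068716 + (1.88)(0.236)² = 0.11158 kg·m².

0.112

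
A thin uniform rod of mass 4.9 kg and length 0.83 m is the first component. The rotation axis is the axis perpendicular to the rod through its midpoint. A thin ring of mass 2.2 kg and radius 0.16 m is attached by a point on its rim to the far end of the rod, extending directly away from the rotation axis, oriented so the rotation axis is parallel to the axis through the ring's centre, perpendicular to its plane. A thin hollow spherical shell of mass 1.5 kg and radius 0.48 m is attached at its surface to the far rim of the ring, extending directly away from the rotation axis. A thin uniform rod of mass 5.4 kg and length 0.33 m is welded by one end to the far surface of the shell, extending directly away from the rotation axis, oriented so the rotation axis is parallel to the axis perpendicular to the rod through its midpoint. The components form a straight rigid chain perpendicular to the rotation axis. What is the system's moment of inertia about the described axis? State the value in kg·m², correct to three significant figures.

Thin rod: I_cm = (1/12)ML² = (1/12)(4.9)(0.83)² = 0.2813 kg·m²; axis through the centre, so I = 0.2813 kg·m².
Thin ring: I_cm = MR² = (2.2)(0.16)² = 0.05632 kg·m²; centre at d = 0.415 + 0.16 = 0.575 m, so the parallel axis theorem gives I = 0.05632 + (2.2)(0.575)² = 0.7837 kg·m².
Spherical shell: I_cm = (2/3)MR² = (2/3)(1.5)(0.48)² = 0.2304 kg·m²; centre at d = 0.415 + 0.16 + 0.16 + 0.48 = 1.215 m, so the parallel axis theorem gives I = 0.2304 + (1.5)(1.215)² = 2.4447 kg·m².
Thin rod: I_cm = (1/12)ML² = (1/12)(5.4)(0.33)² = 0.049005 kg·m²; centre at d = 0.415 + 0.16 + 0.16 + 0.48 + 0.48 + 0.165 = 1.86 m, so the parallel axis theorem gives I = 0.049005 + (5.4)(1.86)² = 18.731 kg·m².
Total I = 0.2813 + 0.7837 + 2.4447 + 18.731 = 22.241 kg·m².

22.2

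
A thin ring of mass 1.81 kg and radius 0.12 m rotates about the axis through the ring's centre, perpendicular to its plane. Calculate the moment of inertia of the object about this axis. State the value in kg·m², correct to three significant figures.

0.0261

I_cm = MR² = (1.81)(0.12)² = 0.026064 kg·m²; axis through the centre, so I = 0.026064 kg·m².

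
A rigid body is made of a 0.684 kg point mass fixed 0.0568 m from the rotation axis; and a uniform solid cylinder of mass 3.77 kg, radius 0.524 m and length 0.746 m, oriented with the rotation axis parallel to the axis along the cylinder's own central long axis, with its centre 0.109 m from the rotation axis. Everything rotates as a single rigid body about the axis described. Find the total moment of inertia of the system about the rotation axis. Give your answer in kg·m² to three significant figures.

Point mass: I_cm = 0; centre at d = 0.0568 m, so the parallel axis theorem gives I = 0 + (0.684)(0.0568)² = 0.0022067 kg·m².
Solid cylinder: I_cm = (1/2)MR² = (1/2)(3.77)(0.524)² = 0.51758 kg·m²; centre at d = 0.109 m, so the parallel axis theorem gives I = 0.51758 + (3.77)(0.109)² = 0.56237 kg·m².
Total I = 0.0022067 + 0.56237 = 0.56457 kg·m².

0.565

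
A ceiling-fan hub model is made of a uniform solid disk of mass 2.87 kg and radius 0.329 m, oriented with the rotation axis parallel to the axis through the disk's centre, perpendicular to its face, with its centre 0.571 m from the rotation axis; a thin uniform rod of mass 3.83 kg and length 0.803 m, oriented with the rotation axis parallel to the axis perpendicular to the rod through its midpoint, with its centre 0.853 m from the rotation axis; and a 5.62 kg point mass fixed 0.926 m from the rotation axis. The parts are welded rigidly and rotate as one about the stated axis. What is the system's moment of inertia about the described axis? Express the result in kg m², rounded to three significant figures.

Solid disk: I_cm = (1/2)MR² = (1/2)(2.87)(0.329)² = 0.15533 kg m²; centre at d = 0.571 m, so the parallel axis theorem gives I = 0.15533 + (2.87)(0.571)² = 1.0911 kg m².
Thin rod: I_cm = (1/12)ML² = (1/12)(3.83)(0.803)² = 0.2058 kg m²; centre at d = 0.853 m, so the parallel axis theorem gives I = 0.2058 + (3.83)(0.853)² = 2.9925 kg m².
Point mass: I_cm = 0; centre at d = 0.926 m, so the parallel axis theorem gives I = 0 + (5.62)(0.926)² = 4.819 kg m².
Total I = 1.0911 + 2.9925 + 4.819 = 8.9026 kg m².

8.90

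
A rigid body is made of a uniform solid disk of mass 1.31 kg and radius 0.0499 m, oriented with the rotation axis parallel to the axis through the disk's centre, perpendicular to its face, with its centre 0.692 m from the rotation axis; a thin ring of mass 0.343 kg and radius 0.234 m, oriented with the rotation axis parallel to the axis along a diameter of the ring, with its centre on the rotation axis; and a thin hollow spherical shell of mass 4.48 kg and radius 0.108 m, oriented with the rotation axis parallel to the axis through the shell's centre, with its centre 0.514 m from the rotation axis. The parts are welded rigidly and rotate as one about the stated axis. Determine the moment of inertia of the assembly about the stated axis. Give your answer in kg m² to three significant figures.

1.86

Solid disk: I_cm = (1/2)MR² = (1/2)(1.31)(0.0499)² = 0.001631 kg m²; centre at d = 0.692 m, so I = I_cm + Md² gives I = 0.001631 + (1.31)(0.692)² = 0.62894 kg m².
Thin ring: I_cm = (1/2)MR² = (1/2)(0.343)(0.234)² = 0.0093907 kg m²; axis through the centre, so I = 0.0093907 kg m².
Spherical shell: I_cm = (2/3)MR² = (2/3)(4.48)(0.108)² = 0.034836 kg m²; centre at d = 0.514 m, so I = I_cm + Md² gives I = 0.034836 + (4.48)(0.514)² = 1.2184 kg m².
Total I = 0.62894 + 0.0093907 + 1.2184 = 1.8568 kg m².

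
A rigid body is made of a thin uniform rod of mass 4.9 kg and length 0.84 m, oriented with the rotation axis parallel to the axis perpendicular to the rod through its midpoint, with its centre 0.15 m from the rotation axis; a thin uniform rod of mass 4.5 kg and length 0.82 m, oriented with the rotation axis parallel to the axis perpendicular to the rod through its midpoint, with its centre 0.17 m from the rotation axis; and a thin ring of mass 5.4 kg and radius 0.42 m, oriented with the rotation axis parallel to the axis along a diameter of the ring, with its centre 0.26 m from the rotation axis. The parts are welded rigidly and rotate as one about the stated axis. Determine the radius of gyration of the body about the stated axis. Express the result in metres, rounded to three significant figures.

0.331

Thin rod: I_cm = (1/12)ML² = (1/12)(4.9)(0.84)² = 0.28812 kg m²; centre at d = 0.15 m, so I = I_cm + Md² gives I = 0.28812 + (4.9)(0.15)² = 0.39837 kg m².
Thin rod: I_cm = (1/12)ML² = (1/12)(4.5)(0.82)² = 0.25215 kg m²; centre at d = 0.17 m, so I = I_cm + Md² gives I = 0.25215 + (4.5)(0.17)² = 0.3822 kg m².
Thin ring: I_cm = (1/2)MR² = (1/2)(5.4)(0.42)² = 0.47628 kg m²; centre at d = 0.26 m, so I = I_cm + Md² gives I = 0.47628 + (5.4)(0.26)² = 0.84132 kg m².
Total I = 1.6219 kg m²; total mass M = 14.8 kg.
k = √(I/M) = √(1.6219/14.8) = 0.33104 m.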